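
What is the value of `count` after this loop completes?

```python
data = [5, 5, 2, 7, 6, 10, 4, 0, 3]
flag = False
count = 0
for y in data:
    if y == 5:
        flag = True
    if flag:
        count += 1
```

Count elements after first 5 in [5, 5, 2, 7, 6, 10, 4, 0, 3]
`count` takes the values: 0 → 1 → 2 → 3 → 4 → 5 → 6 → 7 → 8 → 9

Answer: 9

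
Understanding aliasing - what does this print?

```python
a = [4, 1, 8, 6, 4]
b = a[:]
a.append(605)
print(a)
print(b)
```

Key concept: slice [:] creates copy.
Step by step:
`a = [4, 1, 8, 6, 4]` → a = [4, 1, 8, 6, 4]
`b = a[:]` → b = [4, 1, 8, 6, 4]
`a.append(605)` → a = [4, 1, 8, 6, 4, 605]
`print(a)` → prints [4, 1, 8, 6, 4, 605]
`print(b)` → prints [4, 1, 8, 6, 4]

Answer:
[4, 1, 8, 6, 4, 605]
[4, 1, 8, 6, 4]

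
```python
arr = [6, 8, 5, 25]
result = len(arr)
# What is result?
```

Trace:
`arr = [6, 8, 5, 25]` → arr = [6, 8, 5, 25]
`result = len(arr)` → result = 4
So result = 4

Answer: 4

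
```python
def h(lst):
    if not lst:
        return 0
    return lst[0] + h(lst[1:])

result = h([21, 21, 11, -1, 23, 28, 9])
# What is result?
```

21 + 21 + 11 + (-1) + 23 + 28 + 9 + 0 = 112

Answer: 112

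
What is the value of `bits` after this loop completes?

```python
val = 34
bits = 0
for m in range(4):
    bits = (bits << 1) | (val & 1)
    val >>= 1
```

Reverse lowest 4 bits of 34
`bits` takes the values: 0 → 1 → 2 → 4

Answer: 4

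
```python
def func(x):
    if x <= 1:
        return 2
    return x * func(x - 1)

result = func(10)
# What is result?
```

func(10) = 10 * 9 * 8 * 7 * 6 * 5 * 4 * 3 * 2 * 2 = 7257600

Answer: 7257600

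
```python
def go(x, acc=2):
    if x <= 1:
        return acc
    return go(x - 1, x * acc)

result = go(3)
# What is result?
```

Accumulator trace (n, acc): (3, 2) -> (2, 6) -> (1, 12) -> return 12

Answer: 12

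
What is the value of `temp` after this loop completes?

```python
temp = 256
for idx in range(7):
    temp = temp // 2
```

Halve 7 times: 256 // 2^7 = 2
`temp` takes the values: 256 → 128 → 64 → 32 → 16 → 8 → 4 → 2

Answer: 2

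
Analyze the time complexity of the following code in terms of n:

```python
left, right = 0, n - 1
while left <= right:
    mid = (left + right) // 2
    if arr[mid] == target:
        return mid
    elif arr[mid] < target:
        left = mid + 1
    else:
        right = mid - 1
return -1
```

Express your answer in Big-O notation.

This is Binary search in a sorted array. Time complexity: O(log n).

Answer: O(log n)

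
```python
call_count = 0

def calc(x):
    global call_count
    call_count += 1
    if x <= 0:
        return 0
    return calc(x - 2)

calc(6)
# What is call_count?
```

Linear recursion stepping by 2: 4 calls from x=6 down to ≤0.

Answer: 4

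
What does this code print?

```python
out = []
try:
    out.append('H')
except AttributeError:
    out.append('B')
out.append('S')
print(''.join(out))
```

Execution trace: 'H' (try body, no exception) → 'S' (after the try/except). Output: HS

Answer: HS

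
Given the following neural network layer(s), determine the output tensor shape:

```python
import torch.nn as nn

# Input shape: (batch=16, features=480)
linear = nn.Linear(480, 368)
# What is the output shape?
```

Input: (16, 480) -> Output: (16, 368)

Answer: (16, 368)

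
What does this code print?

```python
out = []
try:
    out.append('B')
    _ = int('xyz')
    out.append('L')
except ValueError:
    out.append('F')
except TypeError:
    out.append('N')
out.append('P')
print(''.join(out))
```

Execution trace: 'B' (try body) → 'F' (except ValueError) → 'P' (after the try/except). Output: BFP

Answer: BFP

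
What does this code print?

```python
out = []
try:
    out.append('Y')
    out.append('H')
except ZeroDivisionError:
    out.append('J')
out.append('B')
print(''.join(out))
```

Execution trace: 'Y' (try body) → 'H' (try body, no exception) → 'B' (after the try/except). Output: YHB

Answer: YHB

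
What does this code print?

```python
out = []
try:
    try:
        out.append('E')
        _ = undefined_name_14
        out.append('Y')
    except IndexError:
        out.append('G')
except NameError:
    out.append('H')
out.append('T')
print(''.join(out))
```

Execution trace: 'E' (try body) → 'H' (outer except NameError) → 'T' (after the try/except). Output: EHT

Answer: EHT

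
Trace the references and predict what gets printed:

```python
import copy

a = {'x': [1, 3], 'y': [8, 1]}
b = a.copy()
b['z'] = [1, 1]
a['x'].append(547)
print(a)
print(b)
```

Key concept: shallow copy of dict with mutable values.
Step by step:
`a = {'x': [1, 3], 'y': [8, 1]}` → a = {'x': [1, 3], 'y': [8, 1]}
`b = a.copy()` → b = {'x': [1, 3], 'y': [8, 1]}
`b['z'] = [1, 1]` → b = {'x': [1, 3], 'y': [8, 1], 'z': [1, 1]}
`a['x'].append(547)` → a = {'x': [1, 3, 547], 'y': [8, 1]}; b = {'x': [1, 3, 547], 'y': [8, 1], 'z': [1, 1]}
`print(a)` → prints {'x': [1, 3, 547], 'y': [8, 1]}
`print(b)` → prints {'x': [1, 3, 547], 'y': [8, 1], 'z': [1, 1]}

Answer:
{'x': [1, 3, 547], 'y': [8, 1]}
{'x': [1, 3, 547], 'y': [8, 1], 'z': [1, 1]}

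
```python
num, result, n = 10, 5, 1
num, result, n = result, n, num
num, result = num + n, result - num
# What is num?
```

Trace:
`num, result, n = 10, 5, 1` → num = 10; result = 5; n = 1
`num, result, n = result, n, num` → num = 5; result = 1; n = 10
`num, result = num + n, result - num` → num = 15; result = -4
So num = 15

Answer: 15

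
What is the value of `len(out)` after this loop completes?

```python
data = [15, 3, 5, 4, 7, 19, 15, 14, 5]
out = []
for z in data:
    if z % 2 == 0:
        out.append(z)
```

Count even numbers in [15, 3, 5, 4, 7, 19, 15, 14, 5]
`out` takes the values: [] → [4] → [4, 14]
So `len(out)` = 2

Answer: 2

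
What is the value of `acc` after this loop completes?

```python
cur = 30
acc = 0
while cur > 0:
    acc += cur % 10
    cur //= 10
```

Sum digits of 30
`acc` takes the values: 0 → 3

Answer: 3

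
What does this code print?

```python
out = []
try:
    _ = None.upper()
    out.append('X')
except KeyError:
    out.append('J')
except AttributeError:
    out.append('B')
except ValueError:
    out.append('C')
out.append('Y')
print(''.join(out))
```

Execution trace: 'B' (except AttributeError) → 'Y' (after the try/except). Output: BY

Answer: BY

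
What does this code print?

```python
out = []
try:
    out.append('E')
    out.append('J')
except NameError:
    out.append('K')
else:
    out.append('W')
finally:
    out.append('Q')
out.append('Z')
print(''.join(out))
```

Execution trace: 'E' (try body) → 'J' (try body, no exception) → 'W' (else) → 'Q' (finally) → 'Z' (after the try/except). Output: EJWQZ

Answer: EJWQZ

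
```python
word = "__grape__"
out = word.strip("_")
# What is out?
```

Trace:
`word = "__grape__"` → word = '__grape__'
`out = word.strip("_")` → out = 'grape'
So out = 'grape'

Answer: 'grape'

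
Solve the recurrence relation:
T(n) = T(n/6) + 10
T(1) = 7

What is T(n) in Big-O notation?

Each step divides n by 6 and adds 10. After log_6(n) steps we reach T(1)=7. So T(n) = 10·log_6(n) + 7 = O(log n).

Answer: O(log n)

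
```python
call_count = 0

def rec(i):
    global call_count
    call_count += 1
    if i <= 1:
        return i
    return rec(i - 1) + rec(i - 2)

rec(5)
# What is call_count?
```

Calls(i) = 1 + Calls(i-1) + Calls(i-2); Calls(0)=Calls(1)=1. For i=5 this gives 15.

Answer: 15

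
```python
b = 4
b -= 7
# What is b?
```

Trace:
`b = 4` → b = 4
`b -= 7` → b = -3
So b = -3

Answer: -3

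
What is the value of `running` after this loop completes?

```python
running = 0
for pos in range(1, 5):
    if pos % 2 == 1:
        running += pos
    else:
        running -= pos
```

Add odd, subtract even
`running` takes the values: 0 → 1 → -1 → 2 → -2

Answer: -2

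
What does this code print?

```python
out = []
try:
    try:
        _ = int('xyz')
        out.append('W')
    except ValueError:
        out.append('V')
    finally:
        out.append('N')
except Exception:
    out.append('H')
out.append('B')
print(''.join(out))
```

Execution trace: 'V' (inner except ValueError) → 'N' (inner finally) → 'B' (after the try/except). Output: VNB

Answer: VNB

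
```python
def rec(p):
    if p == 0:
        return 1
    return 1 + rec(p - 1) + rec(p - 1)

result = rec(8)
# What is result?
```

rec(p) = 1 + 2·rec(p-1), rec(0)=1. Closed form: (1+1)·2^8 - 1 = 511.

Answer: 511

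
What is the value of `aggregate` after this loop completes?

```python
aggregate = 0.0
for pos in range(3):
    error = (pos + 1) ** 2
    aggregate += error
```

Sum of squared losses 1² + 2² + ... + 3²
`aggregate` takes the values: 0.0 → 1.0 → 5.0 → 14.0

Answer: 14.0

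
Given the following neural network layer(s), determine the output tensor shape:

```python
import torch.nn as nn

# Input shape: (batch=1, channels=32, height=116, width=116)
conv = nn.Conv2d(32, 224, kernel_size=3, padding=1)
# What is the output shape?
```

Input: (1, 32, 116, 116) -> Output: (1, 224, 116, 116)

Answer: (1, 224, 116, 116)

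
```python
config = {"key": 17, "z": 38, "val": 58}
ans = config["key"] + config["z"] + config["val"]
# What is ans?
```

Trace:
`config = {"key": 17, "z": 38, "val": 58}` → config = {'key': 17, 'z': 38, 'val': 58}
`ans = config["key"] + config["z"] + config["val"]` → ans = 113
So ans = 113

Answer: 113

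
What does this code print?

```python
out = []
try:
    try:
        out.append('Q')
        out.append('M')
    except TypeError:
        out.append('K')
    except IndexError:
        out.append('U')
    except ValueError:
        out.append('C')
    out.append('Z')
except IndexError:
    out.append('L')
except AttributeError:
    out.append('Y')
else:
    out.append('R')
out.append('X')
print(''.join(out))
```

Execution trace: 'Q' (inner try body) → 'M' (inner try body, no exception) → 'Z' (try body, no exception) → 'R' (else) → 'X' (after the try/except). Output: QMZRX

Answer: QMZRX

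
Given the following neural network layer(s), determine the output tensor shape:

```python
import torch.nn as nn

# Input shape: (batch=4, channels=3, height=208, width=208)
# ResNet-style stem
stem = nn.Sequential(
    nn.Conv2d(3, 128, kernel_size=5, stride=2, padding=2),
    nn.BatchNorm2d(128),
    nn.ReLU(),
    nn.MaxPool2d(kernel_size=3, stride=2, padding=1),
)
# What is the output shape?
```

Input: (4, 3, 208, 208) -> after Conv2d 5x5 stride=2: (4, 128, 104, 104) -> Output: (4, 128, 52, 52)

Answer: (4, 128, 52, 52)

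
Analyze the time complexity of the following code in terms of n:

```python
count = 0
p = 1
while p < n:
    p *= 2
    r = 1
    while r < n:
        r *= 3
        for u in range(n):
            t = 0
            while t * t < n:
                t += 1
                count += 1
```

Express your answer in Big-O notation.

Each loop level contributes: log n × log n × n × √n. Multiplying the contributions gives O(n√n log² n).

Answer: O(n√n log² n)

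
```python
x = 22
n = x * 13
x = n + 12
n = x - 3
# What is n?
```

Trace:
`x = 22` → x = 22
`n = x * 13` → n = 286
`x = n + 12` → x = 298
`n = x - 3` → n = 295
So n = 295

Answer: 295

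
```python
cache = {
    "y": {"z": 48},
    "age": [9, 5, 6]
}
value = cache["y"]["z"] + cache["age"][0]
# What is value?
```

Trace:
`cache = { ...` → cache = {'y': {'z': 48}, 'age': [9, 5, 6]}
`value = cache["y"]["z"] + cache["age"][0]` → value = 57
So value = 57

Answer: 57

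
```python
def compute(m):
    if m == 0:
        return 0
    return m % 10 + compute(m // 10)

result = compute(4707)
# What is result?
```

Sum of digits of 4707: 7 + 0 + 7 + 4 = 18

Answer: 18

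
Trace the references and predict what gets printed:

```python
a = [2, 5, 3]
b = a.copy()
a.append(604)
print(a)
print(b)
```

Key concept: list.copy() creates independent copy.
Step by step:
`a = [2, 5, 3]` → a = [2, 5, 3]
`b = a.copy()` → b = [2, 5, 3]
`a.append(604)` → a = [2, 5, 3, 604]
`print(a)` → prints [2, 5, 3, 604]
`print(b)` → prints [2, 5, 3]

Answer:
[2, 5, 3, 604]
[2, 5, 3]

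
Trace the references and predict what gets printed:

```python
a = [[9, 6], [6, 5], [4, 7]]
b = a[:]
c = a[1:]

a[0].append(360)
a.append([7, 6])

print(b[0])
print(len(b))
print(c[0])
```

Key concept: slice with nested mutation.
Step by step:
`a = [[9, 6], [6, 5], [4, 7]]` → a = [[9, 6], [6, 5], [4, 7]]
`b = a[:]` → b = [[9, 6], [6, 5], [4, 7]]
`c = a[1:]` → c = [[6, 5], [4, 7]]
`a[0].append(360)` → a = [[9, 6, 360], [6, 5], [4, 7]]; b = [[9, 6, 360], [6, 5], [4, 7]]
`a.append([7, 6])` → a = [[9, 6, 360], [6, 5], [4, 7], [7, 6]]
`print(b[0])` → prints [9, 6, 360]
`print(len(b))` → prints 3
`print(c[0])` → prints [6, 5]

Answer:
[9, 6, 360]
3
[6, 5]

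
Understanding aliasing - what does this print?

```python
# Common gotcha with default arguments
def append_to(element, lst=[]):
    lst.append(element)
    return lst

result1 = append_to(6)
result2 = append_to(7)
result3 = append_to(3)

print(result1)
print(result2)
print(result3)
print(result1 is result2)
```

Key concept: mutable default argument gotcha.
Step by step:
`result1 = append_to(6)` → result1 = [6]
`result2 = append_to(7)` → result1 = [6, 7] (same object as result2); result2 = [6, 7] (same object as result1)
`result3 = append_to(3)` → result1 = [6, 7, 3] (same object as result2, result3); result2 = [6, 7, 3] (same object as result1, result3); result3 = [6, 7, 3] (same object as result1, result2)
`print(result1)` → prints [6, 7, 3]
`print(result2)` → prints [6, 7, 3]
`print(result3)` → prints [6, 7, 3]
`print(result1 is result2)` → prints True

Answer:
[6, 7, 3]
[6, 7, 3]
[6, 7, 3]
True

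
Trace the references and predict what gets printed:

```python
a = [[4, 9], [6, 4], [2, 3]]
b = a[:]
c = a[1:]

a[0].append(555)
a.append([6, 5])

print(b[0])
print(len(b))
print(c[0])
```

Key concept: slice with nested mutation.
Step by step:
`a = [[4, 9], [6, 4], [2, 3]]` → a = [[4, 9], [6, 4], [2, 3]]
`b = a[:]` → b = [[4, 9], [6, 4], [2, 3]]
`c = a[1:]` → c = [[6, 4], [2, 3]]
`a[0].append(555)` → a = [[4, 9, 555], [6, 4], [2, 3]]; b = [[4, 9, 555], [6, 4], [2, 3]]
`a.append([6, 5])` → a = [[4, 9, 555], [6, 4], [2, 3], [6, 5]]
`print(b[0])` → prints [4, 9, 555]
`print(len(b))` → prints 3
`print(c[0])` → prints [6, 4]

Answer:
[4, 9, 555]
3
[6, 4]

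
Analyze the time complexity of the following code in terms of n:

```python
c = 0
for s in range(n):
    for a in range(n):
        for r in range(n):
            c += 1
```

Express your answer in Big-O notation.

Each loop level contributes: n × n × n. Multiplying the contributions gives O(n^3).

Answer: O(n^3)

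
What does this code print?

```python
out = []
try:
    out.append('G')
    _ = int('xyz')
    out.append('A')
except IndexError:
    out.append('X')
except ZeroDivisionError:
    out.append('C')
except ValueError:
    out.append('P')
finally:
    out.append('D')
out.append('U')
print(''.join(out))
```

Execution trace: 'G' (try body) → 'P' (except ValueError) → 'D' (finally) → 'U' (after the try/except). Output: GPDU

Answer: GPDU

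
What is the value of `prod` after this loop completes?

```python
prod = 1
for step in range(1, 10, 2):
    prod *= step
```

Product of 1, 3, 5, ... up to 9
`prod` takes the values: 1 → 3 → 15 → 105 → 945

Answer: 945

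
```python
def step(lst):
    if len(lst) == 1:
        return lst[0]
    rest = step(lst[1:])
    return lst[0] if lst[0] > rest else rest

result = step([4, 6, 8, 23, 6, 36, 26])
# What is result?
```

Recursive max over [4, 6, 8, 23, 6, 36, 26] = 36

Answer: 36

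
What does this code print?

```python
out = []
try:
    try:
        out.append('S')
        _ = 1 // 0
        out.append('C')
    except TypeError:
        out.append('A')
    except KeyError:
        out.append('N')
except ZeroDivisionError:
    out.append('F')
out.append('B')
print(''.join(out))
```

Execution trace: 'S' (try body) → 'F' (outer except ZeroDivisionError) → 'B' (after the try/except). Output: SFB

Answer: SFB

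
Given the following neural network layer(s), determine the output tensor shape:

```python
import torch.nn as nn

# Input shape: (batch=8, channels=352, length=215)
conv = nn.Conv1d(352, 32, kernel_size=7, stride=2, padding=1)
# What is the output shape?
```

Input: (8, 352, 215) -> Output: (8, 32, 106)

Answer: (8, 32, 106)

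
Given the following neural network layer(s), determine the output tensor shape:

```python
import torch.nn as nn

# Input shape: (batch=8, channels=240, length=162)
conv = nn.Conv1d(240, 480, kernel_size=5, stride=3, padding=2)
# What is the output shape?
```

Input: (8, 240, 162) -> Output: (8, 480, 54)

Answer: (8, 480, 54)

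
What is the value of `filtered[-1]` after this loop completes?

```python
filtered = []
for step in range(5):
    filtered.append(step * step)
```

Last element of squares 0 to 4
`filtered` takes the values: [] → [0] → [0, 1] → [0, 1, 4] → [0, 1, 4, 9] → [0, 1, 4, 9, 16]
So `filtered[-1]` = 16

Answer: 16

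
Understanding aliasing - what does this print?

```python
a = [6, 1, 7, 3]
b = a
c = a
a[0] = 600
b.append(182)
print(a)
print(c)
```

Key concept: multiple aliases.
Step by step:
`a = [6, 1, 7, 3]` → a = [6, 1, 7, 3]
`b = a` → b = [6, 1, 7, 3] (same object as a)
`c = a` → c = [6, 1, 7, 3] (same object as a, b)
`a[0] = 600` → a = [600, 1, 7, 3] (same object as b, c); b = [600, 1, 7, 3] (same object as a, c); c = [600, 1, 7, 3] (same object as a, b)
`b.append(182)` → a = [600, 1, 7, 3, 182] (same object as b, c); b = [600, 1, 7, 3, 182] (same object as a, c); c = [600, 1, 7, 3, 182] (same object as a, b)
`print(a)` → prints [600, 1, 7, 3, 182]
`print(c)` → prints [600, 1, 7, 3, 182]

Answer:
[600, 1, 7, 3, 182]
[600, 1, 7, 3, 182]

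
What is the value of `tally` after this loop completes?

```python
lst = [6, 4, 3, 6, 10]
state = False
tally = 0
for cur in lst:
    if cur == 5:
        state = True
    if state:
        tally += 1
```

Count elements after first 5 in [6, 4, 3, 6, 10]
`tally` takes the values: 0

Answer: 0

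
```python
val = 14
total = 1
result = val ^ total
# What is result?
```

Trace:
`val = 14` → val = 14
`total = 1` → total = 1
`result = val ^ total` → result = 15
So result = 15

Answer: 15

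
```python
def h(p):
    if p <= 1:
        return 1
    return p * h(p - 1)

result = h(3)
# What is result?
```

h(3) = 3 * 2 * 1 = 6

Answer: 6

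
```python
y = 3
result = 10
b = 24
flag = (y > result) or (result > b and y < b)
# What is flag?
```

Trace:
`y = 3` → y = 3
`result = 10` → result = 10
`b = 24` → b = 24
`flag = (y > result) or (result > b and y < b)` → flag = False
So flag = False

Answer: False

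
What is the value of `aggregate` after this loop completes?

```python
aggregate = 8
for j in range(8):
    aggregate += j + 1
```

Start at 8, add 1 to 8 = 44
`aggregate` takes the values: 8 → 9 → 11 → 14 → 18 → 23 → 29 → 36 → 44

Answer: 44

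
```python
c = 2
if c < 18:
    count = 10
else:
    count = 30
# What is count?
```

Trace:
`c = 2` → c = 2
`if c < 18: ...` → c < 18 is True → count = 10
So count = 10

Answer: 10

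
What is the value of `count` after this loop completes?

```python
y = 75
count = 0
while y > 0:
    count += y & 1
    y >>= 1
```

Count set bits in 75 (binary: 0b1001011)
`count` takes the values: 0 → 1 → 2 → 3 → 4

Answer: 4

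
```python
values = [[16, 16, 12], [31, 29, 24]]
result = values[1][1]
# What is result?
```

Trace:
`values = [[16, 16, 12], [31, 29, 24]]` → values = [[16, 16, 12], [31, 29, 24]]
`result = values[1][1]` → result = 29
So result = 29

Answer: 29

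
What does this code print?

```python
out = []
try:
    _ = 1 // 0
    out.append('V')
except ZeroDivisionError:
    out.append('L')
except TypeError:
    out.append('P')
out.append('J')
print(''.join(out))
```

Execution trace: 'L' (except ZeroDivisionError) → 'J' (after the try/except). Output: LJ

Answer: LJ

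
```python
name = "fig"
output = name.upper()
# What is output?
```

Trace:
`name = "fig"` → name = 'fig'
`output = name.upper()` → output = 'FIG'
So output = 'FIG'

Answer: 'FIG'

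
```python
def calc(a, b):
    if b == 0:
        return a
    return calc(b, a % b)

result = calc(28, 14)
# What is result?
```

calc(28, 14) -> calc(14, 0) -> 14

Answer: 14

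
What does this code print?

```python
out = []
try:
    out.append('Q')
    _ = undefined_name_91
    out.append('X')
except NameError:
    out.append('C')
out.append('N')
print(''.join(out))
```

Execution trace: 'Q' (try body) → 'C' (except NameError) → 'N' (after the try/except). Output: QCN

Answer: QCN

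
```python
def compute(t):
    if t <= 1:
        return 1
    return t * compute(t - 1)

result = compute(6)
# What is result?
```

compute(6) = 6 * 5 * 4 * 3 * 2 * 1 = 720

Answer: 720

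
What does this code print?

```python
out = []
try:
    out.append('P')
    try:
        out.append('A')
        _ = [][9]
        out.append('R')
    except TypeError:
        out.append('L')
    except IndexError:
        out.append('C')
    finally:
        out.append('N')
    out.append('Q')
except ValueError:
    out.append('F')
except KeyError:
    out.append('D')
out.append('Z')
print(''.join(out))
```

Execution trace: 'P' (try body) → 'A' (inner try body) → 'C' (inner except IndexError) → 'N' (inner finally) → 'Q' (try body, no exception) → 'Z' (after the try/except). Output: PACNQZ

Answer: PACNQZ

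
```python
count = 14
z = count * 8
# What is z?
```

Trace:
`count = 14` → count = 14
`z = count * 8` → z = 112
So z = 112

Answer: 112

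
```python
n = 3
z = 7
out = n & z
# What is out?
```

Trace:
`n = 3` → n = 3
`z = 7` → z = 7
`out = n & z` → out = 3
So out = 3

Answer: 3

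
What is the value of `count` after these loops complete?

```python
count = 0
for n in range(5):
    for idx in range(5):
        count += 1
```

5 * 5 = 25
`count` takes the values: 0 → 1 → 2 → 3 → 4 → 5 → 6 → 7 → 8 → 9 → 10 → 11 → 12 → 13 → 14 → 15 → 16 → 17 → 18 → 19 → 20 → 21 → 22 → 23 → 24 → 25

Answer: 25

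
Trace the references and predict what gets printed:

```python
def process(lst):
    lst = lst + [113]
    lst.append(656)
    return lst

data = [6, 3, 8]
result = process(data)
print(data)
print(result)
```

Key concept: rebinding parameter vs mutation.
Step by step:
`data = [6, 3, 8]` → data = [6, 3, 8]
`result = process(data)` → result = [6, 3, 8, 113, 656]
`print(data)` → prints [6, 3, 8]
`print(result)` → prints [6, 3, 8, 113, 656]

Answer:
[6, 3, 8]
[6, 3, 8, 113, 656]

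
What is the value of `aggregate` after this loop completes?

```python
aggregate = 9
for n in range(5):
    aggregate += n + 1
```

Start at 9, add 1 to 5 = 24
`aggregate` takes the values: 9 → 10 → 12 → 15 → 19 → 24

Answer: 24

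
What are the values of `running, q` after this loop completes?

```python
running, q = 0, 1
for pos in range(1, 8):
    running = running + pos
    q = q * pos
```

Sum and factorial of 1 to 7
`running, q` takes the values: (0, 1) → (1, 1) → (3, 1) → (3, 2) → (6, 2) → (6, 6) → (10, 6) → (10, 24) → (15, 24) → (15, 120) → (21, 120) → (21, 720) → (28, 720) → (28, 5040)

Answer: 28, 5040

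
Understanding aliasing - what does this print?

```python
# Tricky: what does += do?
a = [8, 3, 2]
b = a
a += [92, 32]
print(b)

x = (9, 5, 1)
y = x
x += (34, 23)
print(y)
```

Key concept: += behavior differs for mutable vs immutable.
Step by step:
`a = [8, 3, 2]` → a = [8, 3, 2]
`b = a` → b = [8, 3, 2] (same object as a)
`a += [92, 32]` → a = [8, 3, 2, 92, 32] (same object as b); b = [8, 3, 2, 92, 32] (same object as a)
`print(b)` → prints [8, 3, 2, 92, 32]
`x = (9, 5, 1)` → x = (9, 5, 1)
`y = x` → y = (9, 5, 1)
`x += (34, 23)` → x = (9, 5, 1, 34, 23)
`print(y)` → prints (9, 5, 1)

Answer:
[8, 3, 2, 92, 32]
(9, 5, 1)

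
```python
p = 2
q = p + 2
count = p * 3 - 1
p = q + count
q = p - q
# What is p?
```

Trace:
`p = 2` → p = 2
`q = p + 2` → q = 4
`count = p * 3 - 1` → count = 5
`p = q + count` → p = 9
`q = p - q` → q = 5
So p = 9

Answer: 9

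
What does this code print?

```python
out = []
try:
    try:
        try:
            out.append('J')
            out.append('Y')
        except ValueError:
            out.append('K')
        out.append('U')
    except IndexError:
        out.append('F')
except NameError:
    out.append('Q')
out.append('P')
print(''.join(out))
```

Execution trace: 'J' (inner try body) → 'Y' (inner try body, no exception) → 'U' (try body, no exception) → 'P' (after the try/except). Output: JYUP

Answer: JYUP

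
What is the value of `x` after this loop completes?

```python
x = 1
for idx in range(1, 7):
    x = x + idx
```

Start at 1, add 1 through 6
`x` takes the values: 1 → 2 → 4 → 7 → 11 → 16 → 22

Answer: 22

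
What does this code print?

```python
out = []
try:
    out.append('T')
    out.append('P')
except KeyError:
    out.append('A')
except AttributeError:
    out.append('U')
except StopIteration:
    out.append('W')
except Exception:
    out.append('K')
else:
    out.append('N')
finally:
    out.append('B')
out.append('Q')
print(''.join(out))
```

Execution trace: 'T' (try body) → 'P' (try body, no exception) → 'N' (else) → 'B' (finally) → 'Q' (after the try/except). Output: TPNBQ

Answer: TPNBQ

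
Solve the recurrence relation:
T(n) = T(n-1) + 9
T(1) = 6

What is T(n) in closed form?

Unrolling: T(n) = T(1) + 9·(n-1) = 6 + 9(n-1) = 9n - 3.

Answer: T(n) = 9n - 3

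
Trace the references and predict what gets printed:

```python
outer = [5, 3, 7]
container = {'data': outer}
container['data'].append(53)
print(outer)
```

Key concept: dict holds reference to list.
Step by step:
`outer = [5, 3, 7]` → outer = [5, 3, 7]
`container = {'data': outer}` → container = {'data': [5, 3, 7]}
`container['data'].append(53)` → outer = [5, 3, 7, 53]; container = {'data': [5, 3, 7, 53]}
`print(outer)` → prints [5, 3, 7, 53]

Answer: [5, 3, 7, 53]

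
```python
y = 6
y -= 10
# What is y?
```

Trace:
`y = 6` → y = 6
`y -= 10` → y = -4
So y = -4

Answer: -4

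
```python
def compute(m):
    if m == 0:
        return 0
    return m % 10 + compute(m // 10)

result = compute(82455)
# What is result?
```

Sum of digits of 82455: 5 + 5 + 4 + 2 + 8 = 24

Answer: 24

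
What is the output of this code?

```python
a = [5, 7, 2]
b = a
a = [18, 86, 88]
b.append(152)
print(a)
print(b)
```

Key concept: rebinding vs mutation: a is rebound to a new list, b still points at the original.
Step by step:
`a = [5, 7, 2]` → a = [5, 7, 2]
`b = a` → b = [5, 7, 2] (same object as a)
`a = [18, 86, 88]` → a = [18, 86, 88]
`b.append(152)` → b = [5, 7, 2, 152]
`print(a)` → prints [18, 86, 88]
`print(b)` → prints [5, 7, 2, 152]

Answer:
[18, 86, 88]
[5, 7, 2, 152]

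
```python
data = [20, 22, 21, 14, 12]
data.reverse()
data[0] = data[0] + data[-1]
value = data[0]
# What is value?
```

Trace:
`data = [20, 22, 21, 14, 12]` → data = [20, 22, 21, 14, 12]
`data.reverse()` → data = [12, 14, 21, 22, 20]
`data[0] = data[0] + data[-1]` → data = [32, 14, 21, 22, 20]
`value = data[0]` → value = 32
So value = 32

Answer: 32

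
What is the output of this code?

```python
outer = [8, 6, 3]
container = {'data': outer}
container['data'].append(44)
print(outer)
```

Key concept: dict holds reference to list.
Step by step:
`outer = [8, 6, 3]` → outer = [8, 6, 3]
`container = {'data': outer}` → container = {'data': [8, 6, 3]}
`container['data'].append(44)` → outer = [8, 6, 3, 44]; container = {'data': [8, 6, 3, 44]}
`print(outer)` → prints [8, 6, 3, 44]

Answer: [8, 6, 3, 44]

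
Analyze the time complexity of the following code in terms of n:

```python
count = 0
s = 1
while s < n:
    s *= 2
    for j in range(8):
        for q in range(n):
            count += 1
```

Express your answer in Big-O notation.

Each loop level contributes: log n × 1 × n. Multiplying the contributions gives O(n log n).

Answer: O(n log n)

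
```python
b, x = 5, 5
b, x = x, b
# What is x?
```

Trace:
`b, x = 5, 5` → b = 5; x = 5
`b, x = x, b` → b = 5; x = 5
So x = 5

Answer: 5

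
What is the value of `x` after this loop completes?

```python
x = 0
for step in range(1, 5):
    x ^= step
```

XOR of 1 to 4
`x` takes the values: 0 → 1 → 3 → 0 → 4

Answer: 4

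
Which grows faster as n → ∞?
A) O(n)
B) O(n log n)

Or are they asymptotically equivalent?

O(n) vs O(n log n): Higher order terms dominate.

Answer: B) O(n log n) grows faster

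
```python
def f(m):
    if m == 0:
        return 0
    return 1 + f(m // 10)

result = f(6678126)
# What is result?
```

Count of digits of 6678126: 7

Answer: 7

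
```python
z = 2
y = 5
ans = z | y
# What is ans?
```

Trace:
`z = 2` → z = 2
`y = 5` → y = 5
`ans = z | y` → ans = 7
So ans = 7

Answer: 7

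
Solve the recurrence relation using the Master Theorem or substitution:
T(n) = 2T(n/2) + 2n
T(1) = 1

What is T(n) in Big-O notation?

By Master Theorem: a=2, b=2, f(n)=2n. Since log_2(2) = 1 and f(n) = Θ(n^1), Case 2 applies. T(n) = O(n log n).

Answer: O(n log n)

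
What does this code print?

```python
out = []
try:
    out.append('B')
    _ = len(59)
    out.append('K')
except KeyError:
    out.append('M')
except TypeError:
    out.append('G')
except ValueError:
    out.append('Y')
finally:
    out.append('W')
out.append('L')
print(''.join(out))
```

Execution trace: 'B' (try body) → 'G' (except TypeError) → 'W' (finally) → 'L' (after the try/except). Output: BGWL

Answer: BGWL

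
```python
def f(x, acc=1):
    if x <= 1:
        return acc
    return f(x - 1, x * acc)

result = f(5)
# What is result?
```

Accumulator trace (n, acc): (5, 1) -> (4, 5) -> (3, 20) -> (2, 60) -> (1, 120) -> return 120

Answer: 120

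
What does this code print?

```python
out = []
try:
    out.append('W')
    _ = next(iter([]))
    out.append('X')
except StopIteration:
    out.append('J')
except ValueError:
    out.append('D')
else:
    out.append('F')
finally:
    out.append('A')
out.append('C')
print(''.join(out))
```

Execution trace: 'W' (try body) → 'J' (except StopIteration) → 'A' (finally) → 'C' (after the try/except). Output: WJAC

Answer: WJAC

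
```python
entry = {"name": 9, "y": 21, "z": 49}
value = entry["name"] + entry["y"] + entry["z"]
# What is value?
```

Trace:
`entry = {"name": 9, "y": 21, "z": 49}` → entry = {'name': 9, 'y': 21, 'z': 49}
`value = entry["name"] + entry["y"] + entry["z"]` → value = 79
So value = 79

Answer: 79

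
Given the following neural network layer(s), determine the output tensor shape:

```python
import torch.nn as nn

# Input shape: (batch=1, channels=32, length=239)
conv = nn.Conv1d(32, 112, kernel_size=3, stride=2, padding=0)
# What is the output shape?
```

Input: (1, 32, 239) -> Output: (1, 112, 119)

Answer: (1, 112, 119)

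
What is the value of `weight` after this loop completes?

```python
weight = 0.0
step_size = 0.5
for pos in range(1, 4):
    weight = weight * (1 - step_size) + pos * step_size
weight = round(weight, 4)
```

Moving average with lr=0.5
`weight` takes the values: 0.0 → 0.5 → 1.25 → 2.125

Answer: 2.125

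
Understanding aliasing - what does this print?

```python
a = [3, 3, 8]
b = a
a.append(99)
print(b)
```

Key concept: basic list aliasing.
Step by step:
`a = [3, 3, 8]` → a = [3, 3, 8]
`b = a` → b = [3, 3, 8] (same object as a)
`a.append(99)` → a = [3, 3, 8, 99] (same object as b); b = [3, 3, 8, 99] (same object as a)
`print(b)` → prints [3, 3, 8, 99]

Answer: [3, 3, 8, 99]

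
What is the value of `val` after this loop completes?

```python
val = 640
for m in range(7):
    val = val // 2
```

Halve 7 times: 640 // 2^7 = 5
`val` takes the values: 640 → 320 → 160 → 80 → 40 → 20 → 10 → 5

Answer: 5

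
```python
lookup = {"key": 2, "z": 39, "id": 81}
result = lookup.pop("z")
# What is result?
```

Trace:
`lookup = {"key": 2, "z": 39, "id": 81}` → lookup = {'key': 2, 'z': 39, 'id': 81}
`result = lookup.pop("z")` → lookup = {'key': 2, 'id': 81}; result = 39
So result = 39

Answer: 39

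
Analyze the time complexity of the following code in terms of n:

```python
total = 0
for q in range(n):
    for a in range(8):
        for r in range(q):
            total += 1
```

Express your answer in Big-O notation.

Each loop level contributes: n × 1 × n. Multiplying the contributions gives O(n^2).

Answer: O(n^2)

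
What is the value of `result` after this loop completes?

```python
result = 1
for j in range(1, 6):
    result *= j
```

5! = 120
`result` takes the values: 1 → 2 → 6 → 24 → 120

Answer: 120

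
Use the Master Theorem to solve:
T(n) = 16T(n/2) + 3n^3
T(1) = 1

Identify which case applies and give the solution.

a=16, b=2, f(n)=3n^3. log_2(16) = 4. Since c=3 < 4, Case 1 applies: T(n) = Θ(n^log_b(a)) = O(n^4).

Answer: O(n^4) - Case 1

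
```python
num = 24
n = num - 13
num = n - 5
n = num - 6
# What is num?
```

Trace:
`num = 24` → num = 24
`n = num - 13` → n = 11
`num = n - 5` → num = 6
`n = num - 6` → n = 0
So num = 6

Answer: 6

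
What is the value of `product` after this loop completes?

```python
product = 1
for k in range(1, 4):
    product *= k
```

3! = 6
`product` takes the values: 1 → 2 → 6

Answer: 6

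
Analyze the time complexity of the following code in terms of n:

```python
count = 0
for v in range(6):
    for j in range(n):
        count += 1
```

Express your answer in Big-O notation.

Each loop level contributes: 1 × n. Multiplying the contributions gives O(n).

Answer: O(n)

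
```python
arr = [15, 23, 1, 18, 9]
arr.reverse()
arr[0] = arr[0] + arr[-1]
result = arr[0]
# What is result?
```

Trace:
`arr = [15, 23, 1, 18, 9]` → arr = [15, 23, 1, 18, 9]
`arr.reverse()` → arr = [9, 18, 1, 23, 15]
`arr[0] = arr[0] + arr[-1]` → arr = [24, 18, 1, 23, 15]
`result = arr[0]` → result = 24
So result = 24

Answer: 24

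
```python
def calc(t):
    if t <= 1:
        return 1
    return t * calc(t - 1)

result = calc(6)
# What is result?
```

calc(6) = 6 * 5 * 4 * 3 * 2 * 1 = 720

Answer: 720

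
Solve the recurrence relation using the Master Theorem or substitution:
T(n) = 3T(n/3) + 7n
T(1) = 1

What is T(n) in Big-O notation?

By Master Theorem: a=3, b=3, f(n)=7n. Since log_3(3) = 1 and f(n) = Θ(n^1), Case 2 applies. T(n) = O(n log n).

Answer: O(n log n)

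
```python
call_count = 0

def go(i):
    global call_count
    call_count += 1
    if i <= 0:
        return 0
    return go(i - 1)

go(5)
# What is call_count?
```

Linear recursion stepping by 1: 6 calls from i=5 down to ≤0.

Answer: 6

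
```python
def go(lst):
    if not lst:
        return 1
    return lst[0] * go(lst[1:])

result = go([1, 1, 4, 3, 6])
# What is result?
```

Product over [1, 1, 4, 3, 6] = 1 * 1 * 4 * 3 * 6 = 72

Answer: 72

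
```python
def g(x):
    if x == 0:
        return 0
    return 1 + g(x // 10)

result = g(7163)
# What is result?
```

Count of digits of 7163: 4

Answer: 4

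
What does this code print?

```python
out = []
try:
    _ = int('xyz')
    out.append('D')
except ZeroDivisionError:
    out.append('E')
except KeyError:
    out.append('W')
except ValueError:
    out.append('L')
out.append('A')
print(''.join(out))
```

Execution trace: 'L' (except ValueError) → 'A' (after the try/except). Output: LA

Answer: LA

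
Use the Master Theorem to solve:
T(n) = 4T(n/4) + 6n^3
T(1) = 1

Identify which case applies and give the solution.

a=4, b=4, f(n)=6n^3. log_4(4) = 1. Since c=3 > 1 and the regularity condition holds (4(n/4)^3 = (4/4^3)n^3 with 4/4^3 < 1), Case 3 applies: T(n) = Θ(f(n)) = O(n^3).

Answer: O(n^3) - Case 3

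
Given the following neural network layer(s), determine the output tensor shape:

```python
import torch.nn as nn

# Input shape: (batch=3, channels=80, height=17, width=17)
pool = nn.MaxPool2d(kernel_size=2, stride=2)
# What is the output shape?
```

Input: (3, 80, 17, 17) -> Output: (3, 80, 8, 8)

Answer: (3, 80, 8, 8)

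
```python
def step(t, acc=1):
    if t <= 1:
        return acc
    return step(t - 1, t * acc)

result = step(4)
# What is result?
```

Accumulator trace (n, acc): (4, 1) -> (3, 4) -> (2, 12) -> (1, 24) -> return 24

Answer: 24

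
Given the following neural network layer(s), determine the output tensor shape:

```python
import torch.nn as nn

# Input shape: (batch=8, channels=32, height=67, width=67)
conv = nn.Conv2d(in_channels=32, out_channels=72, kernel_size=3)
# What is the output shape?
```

Input: (8, 32, 67, 67) -> Output: (8, 72, 65, 65)

Answer: (8, 72, 65, 65)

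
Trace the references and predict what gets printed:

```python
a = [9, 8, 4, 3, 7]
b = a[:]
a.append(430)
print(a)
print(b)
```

Key concept: slice [:] creates copy.
Step by step:
`a = [9, 8, 4, 3, 7]` → a = [9, 8, 4, 3, 7]
`b = a[:]` → b = [9, 8, 4, 3, 7]
`a.append(430)` → a = [9, 8, 4, 3, 7, 430]
`print(a)` → prints [9, 8, 4, 3, 7, 430]
`print(b)` → prints [9, 8, 4, 3, 7]

Answer:
[9, 8, 4, 3, 7, 430]
[9, 8, 4, 3, 7]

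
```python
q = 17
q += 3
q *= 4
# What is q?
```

Trace:
`q = 17` → q = 17
`q += 3` → q = 20
`q *= 4` → q = 80
So q = 80

Answer: 80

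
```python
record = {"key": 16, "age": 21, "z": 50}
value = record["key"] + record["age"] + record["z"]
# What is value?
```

Trace:
`record = {"key": 16, "age": 21, "z": 50}` → record = {'key': 16, 'age': 21, 'z': 50}
`value = record["key"] + record["age"] + record["z"]` → value = 87
So value = 87

Answer: 87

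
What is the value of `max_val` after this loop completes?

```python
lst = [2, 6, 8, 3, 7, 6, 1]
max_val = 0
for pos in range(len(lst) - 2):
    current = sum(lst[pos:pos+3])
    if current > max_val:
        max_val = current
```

Max sum of 3-element window in [2, 6, 8, 3, 7, 6, 1]
`max_val` takes the values: 0 → 16 → 17 → 18

Answer: 18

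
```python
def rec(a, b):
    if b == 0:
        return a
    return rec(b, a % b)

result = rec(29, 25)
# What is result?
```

rec(29, 25) -> rec(25, 4) -> rec(4, 1) -> rec(1, 0) -> 1

Answer: 1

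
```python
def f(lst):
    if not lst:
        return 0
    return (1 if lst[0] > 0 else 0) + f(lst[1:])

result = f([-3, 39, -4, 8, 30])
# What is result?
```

Count of positive elements in [-3, 39, -4, 8, 30] = 3

Answer: 3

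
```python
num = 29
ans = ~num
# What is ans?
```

Trace:
`num = 29` → num = 29
`ans = ~num` → ans = -30
So ans = -30

Answer: -30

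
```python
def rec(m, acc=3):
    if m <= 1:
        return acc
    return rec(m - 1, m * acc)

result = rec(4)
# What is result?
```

Accumulator trace (n, acc): (4, 3) -> (3, 12) -> (2, 36) -> (1, 72) -> return 72

Answer: 72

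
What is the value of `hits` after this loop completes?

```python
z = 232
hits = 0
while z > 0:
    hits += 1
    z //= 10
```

Count digits by repeated division by 10
`hits` takes the values: 0 → 1 → 2 → 3

Answer: 3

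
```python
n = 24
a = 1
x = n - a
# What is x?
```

Trace:
`n = 24` → n = 24
`a = 1` → a = 1
`x = n - a` → x = 23
So x = 23

Answer: 23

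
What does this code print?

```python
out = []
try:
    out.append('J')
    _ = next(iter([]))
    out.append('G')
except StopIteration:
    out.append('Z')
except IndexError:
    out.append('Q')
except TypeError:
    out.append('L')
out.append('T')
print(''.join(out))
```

Execution trace: 'J' (try body) → 'Z' (except StopIteration) → 'T' (after the try/except). Output: JZT

Answer: JZT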